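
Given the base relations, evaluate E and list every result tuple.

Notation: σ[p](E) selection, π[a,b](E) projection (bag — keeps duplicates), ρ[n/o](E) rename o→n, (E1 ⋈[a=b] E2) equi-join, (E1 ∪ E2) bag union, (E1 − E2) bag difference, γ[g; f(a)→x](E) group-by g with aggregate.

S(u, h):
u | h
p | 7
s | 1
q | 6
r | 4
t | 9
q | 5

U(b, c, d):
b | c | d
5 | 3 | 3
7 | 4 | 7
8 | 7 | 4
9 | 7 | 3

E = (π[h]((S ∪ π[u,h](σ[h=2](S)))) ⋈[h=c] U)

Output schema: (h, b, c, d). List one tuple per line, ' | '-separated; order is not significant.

Row counts bottom-up:
  S → 6
  S → 6
  σ[h=2](S) → 0
  π[u,h](σ[h=2](S)) → 0
  (S ∪ π[u,h](σ[h=2](S))) → 6
  π[h]((S ∪ π[u,h](σ[h=2](S)))) → 6
  U → 4
  (π[h]((S ∪ π[u,h](σ[h=2](S)))) ⋈[h=c] U) → 3

== RESULT ==
h | b | c | d
4 | 7 | 4 | 7
7 | 8 | 7 | 4
7 | 9 | 7 | 3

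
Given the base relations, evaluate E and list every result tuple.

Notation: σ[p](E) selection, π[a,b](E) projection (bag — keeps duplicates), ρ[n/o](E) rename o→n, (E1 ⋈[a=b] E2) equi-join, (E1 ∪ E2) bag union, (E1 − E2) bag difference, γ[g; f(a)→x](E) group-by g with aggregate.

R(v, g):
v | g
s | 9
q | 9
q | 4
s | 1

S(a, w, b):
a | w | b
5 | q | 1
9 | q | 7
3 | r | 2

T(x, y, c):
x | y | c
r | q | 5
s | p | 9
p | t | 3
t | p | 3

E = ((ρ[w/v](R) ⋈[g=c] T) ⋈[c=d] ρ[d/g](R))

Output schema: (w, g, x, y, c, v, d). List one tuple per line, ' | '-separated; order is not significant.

Row counts bottom-up:
  R → 4
  ρ[w/v](R) → 4
  T → 4
  (ρ[w/v](R) ⋈[g=c] T) → 2
  R → 4
  ρ[d/g](R) → 4
  ((ρ[w/v](R) ⋈[g=c] T) ⋈[c=d] ρ[d/g](R)) → 4

== RESULT ==
w | g | x | y | c | v | d
q | 9 | s | p | 9 | q | 9
q | 9 | s | p | 9 | s | 9
s | 9 | s | p | 9 | q | 9
s | 9 | s | p | 9 | s | 9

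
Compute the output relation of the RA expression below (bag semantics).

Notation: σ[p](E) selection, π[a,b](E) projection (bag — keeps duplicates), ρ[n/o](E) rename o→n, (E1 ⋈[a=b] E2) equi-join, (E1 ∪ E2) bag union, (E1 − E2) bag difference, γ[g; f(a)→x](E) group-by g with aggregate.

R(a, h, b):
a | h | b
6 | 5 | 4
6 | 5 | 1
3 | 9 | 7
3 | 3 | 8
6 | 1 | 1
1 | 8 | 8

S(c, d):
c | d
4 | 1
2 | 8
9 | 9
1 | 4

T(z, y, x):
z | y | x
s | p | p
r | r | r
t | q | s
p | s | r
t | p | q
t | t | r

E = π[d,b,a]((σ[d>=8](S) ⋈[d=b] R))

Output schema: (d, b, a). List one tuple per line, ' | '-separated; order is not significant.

Subexpression sizes:
  S → 4
  σ[d>=8](S) → 2
  R → 6
  (σ[d>=8](S) ⋈[d=b] R) → 2
  π[d,b,a]((σ[d>=8](S) ⋈[d=b] R)) → 2

== RESULT ==
d | b | a
8 | 8 | 1
8 | 8 | 3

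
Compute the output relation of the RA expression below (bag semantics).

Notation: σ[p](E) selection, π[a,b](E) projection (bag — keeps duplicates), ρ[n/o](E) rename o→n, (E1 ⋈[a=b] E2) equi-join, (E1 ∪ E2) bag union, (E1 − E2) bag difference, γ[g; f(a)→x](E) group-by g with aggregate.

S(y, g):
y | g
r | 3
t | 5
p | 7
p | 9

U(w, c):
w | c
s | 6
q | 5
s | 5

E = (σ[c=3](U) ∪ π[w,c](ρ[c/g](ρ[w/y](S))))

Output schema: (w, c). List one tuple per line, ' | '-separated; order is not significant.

Stepwise |·|:
  U → 3
  σ[c=3](U) → 0
  S → 4
  ρ[w/y](S) → 4
  ρ[c/g](ρ[w/y](S)) → 4
  π[w,c](ρ[c/g](ρ[w/y](S))) → 4
  (σ[c=3](U) ∪ π[w,c](ρ[c/g](ρ[w/y](S)))) → 4

== RESULT ==
w | c
p | 7
p | 9
r | 3
t | 5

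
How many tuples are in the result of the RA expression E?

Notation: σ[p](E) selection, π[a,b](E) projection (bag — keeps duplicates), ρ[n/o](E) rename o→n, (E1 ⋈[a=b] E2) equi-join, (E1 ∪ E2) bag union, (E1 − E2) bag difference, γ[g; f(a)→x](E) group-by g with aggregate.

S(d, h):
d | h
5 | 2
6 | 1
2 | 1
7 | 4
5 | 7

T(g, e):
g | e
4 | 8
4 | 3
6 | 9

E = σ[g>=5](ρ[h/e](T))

Row counts bottom-up:
  T → 3
  ρ[h/e](T) → 3
  σ[g>=5](ρ[h/e](T)) → 1

|E| = 1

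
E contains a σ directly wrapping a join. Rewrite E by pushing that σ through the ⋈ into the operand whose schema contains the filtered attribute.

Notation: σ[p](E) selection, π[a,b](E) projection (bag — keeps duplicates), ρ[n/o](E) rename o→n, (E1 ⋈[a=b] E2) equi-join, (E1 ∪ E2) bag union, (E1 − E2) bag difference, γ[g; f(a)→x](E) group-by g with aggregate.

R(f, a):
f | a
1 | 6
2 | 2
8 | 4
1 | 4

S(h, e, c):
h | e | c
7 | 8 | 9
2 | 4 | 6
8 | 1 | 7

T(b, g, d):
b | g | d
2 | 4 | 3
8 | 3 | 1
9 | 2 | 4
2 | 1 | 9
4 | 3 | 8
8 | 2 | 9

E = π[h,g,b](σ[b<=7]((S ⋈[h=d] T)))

σ filters on b, owned by the right side.
E' = π[h,g,b]((S ⋈[h=d] σ[b<=7](T)))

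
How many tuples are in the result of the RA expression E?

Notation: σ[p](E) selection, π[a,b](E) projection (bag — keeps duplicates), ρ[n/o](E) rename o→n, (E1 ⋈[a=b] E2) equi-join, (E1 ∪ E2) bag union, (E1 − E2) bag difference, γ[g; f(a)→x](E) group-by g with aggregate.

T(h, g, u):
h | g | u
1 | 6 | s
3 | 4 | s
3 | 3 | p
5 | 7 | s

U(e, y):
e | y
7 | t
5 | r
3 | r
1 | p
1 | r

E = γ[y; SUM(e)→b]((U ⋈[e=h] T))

Row counts bottom-up:
  U → 5
  T → 4
  (U ⋈[e=h] T) → 5
  γ[y; SUM(e)→b]((U ⋈[e=h] T)) → 2

|E| = 2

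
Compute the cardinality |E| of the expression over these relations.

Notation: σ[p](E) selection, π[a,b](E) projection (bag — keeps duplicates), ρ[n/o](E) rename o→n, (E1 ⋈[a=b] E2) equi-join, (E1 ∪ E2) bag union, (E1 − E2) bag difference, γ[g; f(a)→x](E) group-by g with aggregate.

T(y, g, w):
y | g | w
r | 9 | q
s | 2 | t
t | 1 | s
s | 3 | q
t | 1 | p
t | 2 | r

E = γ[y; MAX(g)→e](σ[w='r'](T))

Row counts bottom-up:
  T → 6
  σ[w='r'](T) → 1
  γ[y; MAX(g)→e](σ[w='r'](T)) → 1

|E| = 1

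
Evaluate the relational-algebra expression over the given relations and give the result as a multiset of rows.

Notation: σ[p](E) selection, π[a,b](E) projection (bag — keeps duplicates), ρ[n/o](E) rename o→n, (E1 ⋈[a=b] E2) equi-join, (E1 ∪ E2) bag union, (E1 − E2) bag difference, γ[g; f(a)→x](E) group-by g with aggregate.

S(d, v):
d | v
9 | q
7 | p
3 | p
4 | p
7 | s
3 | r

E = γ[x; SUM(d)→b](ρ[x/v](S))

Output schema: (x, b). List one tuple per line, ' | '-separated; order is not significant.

Stepwise |·|:
  S → 6
  ρ[x/v](S) → 6
  γ[x; SUM(d)→b](ρ[x/v](S)) → 4

== RESULT ==
x | b
p | 14
q | 9
r | 3
s | 7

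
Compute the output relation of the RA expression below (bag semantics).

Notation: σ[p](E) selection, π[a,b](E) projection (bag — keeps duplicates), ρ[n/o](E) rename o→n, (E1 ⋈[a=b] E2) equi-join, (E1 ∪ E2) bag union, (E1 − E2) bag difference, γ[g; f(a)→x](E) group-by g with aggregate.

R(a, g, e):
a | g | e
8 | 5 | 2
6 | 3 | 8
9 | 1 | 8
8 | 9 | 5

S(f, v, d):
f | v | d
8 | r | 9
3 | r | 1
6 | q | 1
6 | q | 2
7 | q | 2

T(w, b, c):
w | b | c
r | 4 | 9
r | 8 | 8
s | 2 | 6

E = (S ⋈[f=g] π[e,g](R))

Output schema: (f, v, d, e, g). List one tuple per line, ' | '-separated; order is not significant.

Row counts bottom-up:
  S → 5
  R → 4
  π[e,g](R) → 4
  (S ⋈[f=g] π[e,g](R)) → 1

== RESULT ==
f | v | d | e | g
3 | r | 1 | 8 | 3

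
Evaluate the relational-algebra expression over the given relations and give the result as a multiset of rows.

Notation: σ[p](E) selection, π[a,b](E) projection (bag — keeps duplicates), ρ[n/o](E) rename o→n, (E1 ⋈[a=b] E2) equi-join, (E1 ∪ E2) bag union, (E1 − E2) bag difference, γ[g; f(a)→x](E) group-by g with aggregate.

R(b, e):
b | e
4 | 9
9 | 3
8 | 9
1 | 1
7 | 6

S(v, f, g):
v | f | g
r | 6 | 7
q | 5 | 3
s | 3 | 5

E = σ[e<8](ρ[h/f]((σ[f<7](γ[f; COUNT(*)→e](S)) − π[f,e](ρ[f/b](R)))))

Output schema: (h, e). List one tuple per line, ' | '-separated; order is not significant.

Row counts bottom-up:
  S → 3
  γ[f; COUNT(*)→e](S) → 3
  σ[f<7](γ[f; COUNT(*)→e](S)) → 3
  R → 5
  ρ[f/b](R) → 5
  π[f,e](ρ[f/b](R)) → 5
  (σ[f<7](γ[f; COUNT(*)→e](S)) − π[f,e](ρ[f/b](R))) → 3
  ρ[h/f]((σ[f<7](γ[f; COUNT(*)→e](S)) − π[f,e](ρ[f/b](R)))) → 3
  σ[e<8](ρ[h/f]((σ[f<7](γ[f; COUNT(*)→e](S)) − π[f,e](ρ[f/b](R))))) → 3

== RESULT ==
h | e
3 | 1
5 | 1
6 | 1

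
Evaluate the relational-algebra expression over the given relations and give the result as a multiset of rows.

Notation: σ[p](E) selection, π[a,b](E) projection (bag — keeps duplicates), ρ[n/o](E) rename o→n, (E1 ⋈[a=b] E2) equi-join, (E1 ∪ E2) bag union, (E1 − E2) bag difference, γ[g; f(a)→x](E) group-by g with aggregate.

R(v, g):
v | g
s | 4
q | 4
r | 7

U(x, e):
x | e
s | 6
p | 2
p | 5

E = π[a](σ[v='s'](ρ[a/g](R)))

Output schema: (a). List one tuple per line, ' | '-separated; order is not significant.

Stepwise |·|:
  R → 3
  ρ[a/g](R) → 3
  σ[v='s'](ρ[a/g](R)) → 1
  π[a](σ[v='s'](ρ[a/g](R))) → 1

== RESULT ==
a
4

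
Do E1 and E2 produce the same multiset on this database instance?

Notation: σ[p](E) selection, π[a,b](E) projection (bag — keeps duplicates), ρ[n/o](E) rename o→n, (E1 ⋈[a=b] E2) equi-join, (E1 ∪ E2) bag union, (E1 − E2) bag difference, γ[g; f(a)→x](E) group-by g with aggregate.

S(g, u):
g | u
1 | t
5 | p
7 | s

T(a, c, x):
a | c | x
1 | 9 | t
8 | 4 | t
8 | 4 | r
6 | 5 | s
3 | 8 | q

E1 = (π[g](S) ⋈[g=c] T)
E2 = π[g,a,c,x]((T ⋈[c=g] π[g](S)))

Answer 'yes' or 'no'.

E1 row counts bottom-up:
  S → 3
  π[g](S) → 3
  T → 5
  (π[g](S) ⋈[g=c] T) → 1
E2 row counts bottom-up:
  T → 5
  S → 3
  π[g](S) → 3
  (T ⋈[c=g] π[g](S)) → 1
  π[g,a,c,x]((T ⋈[c=g] π[g](S))) → 1

E1 and E2 produce the same multiset:
g | a | c | x
5 | 6 | 5 | s

yes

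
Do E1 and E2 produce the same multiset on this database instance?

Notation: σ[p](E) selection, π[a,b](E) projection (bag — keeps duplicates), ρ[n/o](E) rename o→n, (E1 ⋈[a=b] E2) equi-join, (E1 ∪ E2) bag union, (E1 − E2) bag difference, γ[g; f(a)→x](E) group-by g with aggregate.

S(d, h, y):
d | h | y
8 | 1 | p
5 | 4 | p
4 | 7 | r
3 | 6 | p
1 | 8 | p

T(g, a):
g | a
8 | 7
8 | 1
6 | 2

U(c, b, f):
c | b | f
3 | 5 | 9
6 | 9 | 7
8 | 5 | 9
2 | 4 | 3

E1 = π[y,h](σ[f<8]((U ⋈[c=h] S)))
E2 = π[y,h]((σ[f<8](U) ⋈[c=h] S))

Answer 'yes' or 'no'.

E1 per-node cardinality:
  U → 4
  S → 5
  (U ⋈[c=h] S) → 2
  σ[f<8]((U ⋈[c=h] S)) → 1
  π[y,h](σ[f<8]((U ⋈[c=h] S))) → 1
E2 per-node cardinality:
  U → 4
  σ[f<8](U) → 2
  S → 5
  (σ[f<8](U) ⋈[c=h] S) → 1
  π[y,h]((σ[f<8](U) ⋈[c=h] S)) → 1

E1 and E2 produce the same multiset:
y | h
p | 6

yes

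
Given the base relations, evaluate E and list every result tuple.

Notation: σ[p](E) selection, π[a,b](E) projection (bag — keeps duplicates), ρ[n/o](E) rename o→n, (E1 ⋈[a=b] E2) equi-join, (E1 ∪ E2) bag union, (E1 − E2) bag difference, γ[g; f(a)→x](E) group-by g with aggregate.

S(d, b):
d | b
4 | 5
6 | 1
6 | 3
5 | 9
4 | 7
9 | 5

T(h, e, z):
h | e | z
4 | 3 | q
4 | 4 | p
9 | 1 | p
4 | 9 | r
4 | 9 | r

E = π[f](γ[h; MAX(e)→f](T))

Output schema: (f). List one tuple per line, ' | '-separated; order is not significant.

Subexpression sizes:
  T → 5
  γ[h; MAX(e)→f](T) → 2
  π[f](γ[h; MAX(e)→f](T)) → 2

== RESULT ==
f
1
9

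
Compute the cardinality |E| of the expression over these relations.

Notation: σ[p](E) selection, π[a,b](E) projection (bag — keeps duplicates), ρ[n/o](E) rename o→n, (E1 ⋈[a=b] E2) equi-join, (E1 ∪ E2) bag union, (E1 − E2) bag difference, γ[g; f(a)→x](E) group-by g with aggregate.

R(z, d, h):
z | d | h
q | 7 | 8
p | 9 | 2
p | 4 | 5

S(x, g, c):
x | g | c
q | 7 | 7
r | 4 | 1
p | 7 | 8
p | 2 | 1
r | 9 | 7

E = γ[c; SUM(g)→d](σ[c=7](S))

Stepwise |·|:
  S → 5
  σ[c=7](S) → 2
  γ[c; SUM(g)→d](σ[c=7](S)) → 1

|E| = 1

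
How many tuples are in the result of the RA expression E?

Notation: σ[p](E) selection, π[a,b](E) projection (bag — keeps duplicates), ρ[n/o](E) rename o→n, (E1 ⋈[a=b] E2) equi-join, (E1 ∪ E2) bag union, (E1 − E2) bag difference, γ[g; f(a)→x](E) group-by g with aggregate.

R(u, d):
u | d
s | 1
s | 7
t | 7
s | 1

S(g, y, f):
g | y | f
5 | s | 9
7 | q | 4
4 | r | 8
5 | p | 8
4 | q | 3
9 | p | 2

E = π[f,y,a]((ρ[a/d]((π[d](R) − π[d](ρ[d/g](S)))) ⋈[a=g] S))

Subexpression sizes:
  R → 4
  π[d](R) → 4
  S → 6
  ρ[d/g](S) → 6
  π[d](ρ[d/g](S)) → 6
  (π[d](R) − π[d](ρ[d/g](S))) → 3
  ρ[a/d]((π[d](R) − π[d](ρ[d/g](S)))) → 3
  S → 6
  (ρ[a/d]((π[d](R) − π[d](ρ[d/g](S)))) ⋈[a=g] S) → 1
  π[f,y,a]((ρ[a/d]((π[d](R) − π[d](ρ[d/g](S)))) ⋈[a=g] S)) → 1

|E| = 1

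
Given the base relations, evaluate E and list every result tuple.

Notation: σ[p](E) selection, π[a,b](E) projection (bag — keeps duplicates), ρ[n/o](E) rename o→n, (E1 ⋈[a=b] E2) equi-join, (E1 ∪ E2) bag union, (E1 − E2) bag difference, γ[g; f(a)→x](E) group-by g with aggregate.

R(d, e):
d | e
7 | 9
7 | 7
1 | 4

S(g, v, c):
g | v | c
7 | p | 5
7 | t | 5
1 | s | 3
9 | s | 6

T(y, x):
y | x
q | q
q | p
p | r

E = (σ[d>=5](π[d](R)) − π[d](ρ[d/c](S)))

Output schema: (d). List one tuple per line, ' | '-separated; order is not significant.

Per-node cardinality:
  R → 3
  π[d](R) → 3
  σ[d>=5](π[d](R)) → 2
  S → 4
  ρ[d/c](S) → 4
  π[d](ρ[d/c](S)) → 4
  (σ[d>=5](π[d](R)) − π[d](ρ[d/c](S))) → 2

== RESULT ==
d
7
7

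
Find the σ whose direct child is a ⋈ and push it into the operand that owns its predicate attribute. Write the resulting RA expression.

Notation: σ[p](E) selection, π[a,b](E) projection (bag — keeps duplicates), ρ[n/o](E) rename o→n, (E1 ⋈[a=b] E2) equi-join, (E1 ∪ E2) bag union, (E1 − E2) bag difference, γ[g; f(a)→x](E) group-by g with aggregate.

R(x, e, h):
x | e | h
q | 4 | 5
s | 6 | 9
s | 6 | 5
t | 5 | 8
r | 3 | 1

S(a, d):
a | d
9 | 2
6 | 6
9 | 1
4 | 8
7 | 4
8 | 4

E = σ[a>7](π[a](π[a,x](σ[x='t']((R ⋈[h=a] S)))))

σ filters on x, owned by the left side.
E' = σ[a>7](π[a](π[a,x]((σ[x='t'](R) ⋈[h=a] S))))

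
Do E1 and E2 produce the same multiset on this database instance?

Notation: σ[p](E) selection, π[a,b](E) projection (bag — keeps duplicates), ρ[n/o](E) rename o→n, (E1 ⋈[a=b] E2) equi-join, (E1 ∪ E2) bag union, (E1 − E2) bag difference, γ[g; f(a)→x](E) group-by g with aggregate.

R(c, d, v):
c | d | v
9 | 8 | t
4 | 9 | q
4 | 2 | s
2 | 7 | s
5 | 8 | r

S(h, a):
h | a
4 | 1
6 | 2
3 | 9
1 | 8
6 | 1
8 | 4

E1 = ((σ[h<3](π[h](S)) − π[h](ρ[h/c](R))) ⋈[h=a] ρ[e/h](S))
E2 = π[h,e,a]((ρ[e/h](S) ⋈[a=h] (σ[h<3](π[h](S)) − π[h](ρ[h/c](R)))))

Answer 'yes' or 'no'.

E1 stepwise |·|:
  S → 6
  π[h](S) → 6
  σ[h<3](π[h](S)) → 1
  R → 5
  ρ[h/c](R) → 5
  π[h](ρ[h/c](R)) → 5
  (σ[h<3](π[h](S)) − π[h](ρ[h/c](R))) → 1
  S → 6
  ρ[e/h](S) → 6
  ((σ[h<3](π[h](S)) − π[h](ρ[h/c](R))) ⋈[h=a] ρ[e/h](S)) → 2
E2 stepwise |·|:
  S → 6
  ρ[e/h](S) → 6
  S → 6
  π[h](S) → 6
  σ[h<3](π[h](S)) → 1
  R → 5
  ρ[h/c](R) → 5
  π[h](ρ[h/c](R)) → 5
  (σ[h<3](π[h](S)) − π[h](ρ[h/c](R))) → 1
  (ρ[e/h](S) ⋈[a=h] (σ[h<3](π[h](S)) − π[h](ρ[h/c](R)))) → 2
  π[h,e,a]((ρ[e/h](S) ⋈[a=h] (σ[h<3](π[h](S)) − π[h](ρ[h/c](R))))) → 2

E1 and E2 produce the same multiset:
h | e | a
1 | 4 | 1
1 | 6 | 1

yes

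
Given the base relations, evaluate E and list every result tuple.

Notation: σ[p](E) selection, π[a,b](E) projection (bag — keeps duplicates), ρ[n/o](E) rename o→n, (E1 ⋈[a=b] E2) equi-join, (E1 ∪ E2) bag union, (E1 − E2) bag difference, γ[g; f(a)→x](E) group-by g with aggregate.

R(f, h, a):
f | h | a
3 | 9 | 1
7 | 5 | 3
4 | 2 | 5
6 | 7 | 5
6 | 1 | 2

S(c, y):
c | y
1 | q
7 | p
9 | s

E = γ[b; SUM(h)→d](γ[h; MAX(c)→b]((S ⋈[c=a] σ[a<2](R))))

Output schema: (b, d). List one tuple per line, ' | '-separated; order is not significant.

Per-node cardinality:
  S → 3
  R → 5
  σ[a<2](R) → 1
  (S ⋈[c=a] σ[a<2](R)) → 1
  γ[h; MAX(c)→b]((S ⋈[c=a] σ[a<2](R))) → 1
  γ[b; SUM(h)→d](γ[h; MAX(c)→b]((S ⋈[c=a] σ[a<2](R)))) → 1

== RESULT ==
b | d
1 | 9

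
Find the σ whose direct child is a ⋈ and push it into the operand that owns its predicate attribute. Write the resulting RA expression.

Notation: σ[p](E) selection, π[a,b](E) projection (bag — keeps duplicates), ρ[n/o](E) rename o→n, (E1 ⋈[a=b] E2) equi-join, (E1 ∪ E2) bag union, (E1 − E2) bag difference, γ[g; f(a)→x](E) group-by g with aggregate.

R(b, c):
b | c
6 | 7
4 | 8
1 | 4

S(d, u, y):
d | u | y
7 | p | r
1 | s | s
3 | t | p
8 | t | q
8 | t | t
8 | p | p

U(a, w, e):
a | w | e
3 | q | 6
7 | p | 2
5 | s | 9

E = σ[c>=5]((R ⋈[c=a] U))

σ filters on c, owned by the left side.
E' = (σ[c>=5](R) ⋈[c=a] U)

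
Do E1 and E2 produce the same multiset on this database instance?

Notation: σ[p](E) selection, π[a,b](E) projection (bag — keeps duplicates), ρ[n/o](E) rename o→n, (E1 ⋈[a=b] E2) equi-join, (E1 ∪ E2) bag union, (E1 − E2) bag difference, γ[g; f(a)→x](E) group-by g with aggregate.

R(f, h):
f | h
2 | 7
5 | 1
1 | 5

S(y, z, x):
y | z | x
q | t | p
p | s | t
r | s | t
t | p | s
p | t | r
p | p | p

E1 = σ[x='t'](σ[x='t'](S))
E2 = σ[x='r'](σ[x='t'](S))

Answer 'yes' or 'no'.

E1 row counts bottom-up:
  S → 6
  σ[x='t'](S) → 2
  σ[x='t'](σ[x='t'](S)) → 2
E2 row counts bottom-up:
  S → 6
  σ[x='t'](S) → 2
  σ[x='r'](σ[x='t'](S)) → 0

E1 result:
y | z | x
p | s | t
r | s | t
E2 result:
y | z | x
(0 rows)
Witness: ('p', 's', 't') appears 1× in E1 but 0× in E2.

no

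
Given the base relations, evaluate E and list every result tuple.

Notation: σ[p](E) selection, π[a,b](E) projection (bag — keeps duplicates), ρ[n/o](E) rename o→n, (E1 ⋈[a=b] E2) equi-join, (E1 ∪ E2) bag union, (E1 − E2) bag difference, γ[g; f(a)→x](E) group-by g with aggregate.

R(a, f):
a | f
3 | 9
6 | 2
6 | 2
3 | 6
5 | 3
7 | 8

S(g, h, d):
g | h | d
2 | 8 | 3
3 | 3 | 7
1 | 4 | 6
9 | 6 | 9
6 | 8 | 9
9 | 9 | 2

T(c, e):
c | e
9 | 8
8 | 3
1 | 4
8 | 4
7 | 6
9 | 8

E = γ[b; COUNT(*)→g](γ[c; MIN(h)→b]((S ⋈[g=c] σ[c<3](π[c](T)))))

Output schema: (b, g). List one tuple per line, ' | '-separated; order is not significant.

Subexpression sizes:
  S → 6
  T → 6
  π[c](T) → 6
  σ[c<3](π[c](T)) → 1
  (S ⋈[g=c] σ[c<3](π[c](T))) → 1
  γ[c; MIN(h)→b]((S ⋈[g=c] σ[c<3](π[c](T)))) → 1
  γ[b; COUNT(*)→g](γ[c; MIN(h)→b]((S ⋈[g=c] σ[c<3](π[c](T))))) → 1

== RESULT ==
b | g
4 | 1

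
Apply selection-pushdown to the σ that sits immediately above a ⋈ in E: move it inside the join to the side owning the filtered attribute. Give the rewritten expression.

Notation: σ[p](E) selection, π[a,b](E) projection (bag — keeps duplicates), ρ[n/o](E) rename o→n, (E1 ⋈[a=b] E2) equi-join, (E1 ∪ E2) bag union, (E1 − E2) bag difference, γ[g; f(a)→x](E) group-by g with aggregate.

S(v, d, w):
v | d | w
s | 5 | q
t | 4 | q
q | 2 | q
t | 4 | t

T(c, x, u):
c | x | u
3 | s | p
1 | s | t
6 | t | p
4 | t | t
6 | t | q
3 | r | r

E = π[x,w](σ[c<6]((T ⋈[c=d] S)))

σ filters on c, owned by the left side.
E' = π[x,w]((σ[c<6](T) ⋈[c=d] S))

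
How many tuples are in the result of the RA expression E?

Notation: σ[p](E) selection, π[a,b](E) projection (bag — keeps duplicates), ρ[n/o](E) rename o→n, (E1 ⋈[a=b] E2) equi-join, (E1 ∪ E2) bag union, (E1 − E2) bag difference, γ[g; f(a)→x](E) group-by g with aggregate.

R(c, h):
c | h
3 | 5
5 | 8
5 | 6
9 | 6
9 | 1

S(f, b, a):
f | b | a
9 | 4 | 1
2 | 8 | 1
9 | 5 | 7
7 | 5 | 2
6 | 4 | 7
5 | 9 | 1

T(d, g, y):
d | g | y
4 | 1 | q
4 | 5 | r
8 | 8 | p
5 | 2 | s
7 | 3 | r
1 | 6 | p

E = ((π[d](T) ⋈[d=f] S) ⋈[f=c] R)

Subexpression sizes:
  T → 6
  π[d](T) → 6
  S → 6
  (π[d](T) ⋈[d=f] S) → 2
  R → 5
  ((π[d](T) ⋈[d=f] S) ⋈[f=c] R) → 2

|E| = 2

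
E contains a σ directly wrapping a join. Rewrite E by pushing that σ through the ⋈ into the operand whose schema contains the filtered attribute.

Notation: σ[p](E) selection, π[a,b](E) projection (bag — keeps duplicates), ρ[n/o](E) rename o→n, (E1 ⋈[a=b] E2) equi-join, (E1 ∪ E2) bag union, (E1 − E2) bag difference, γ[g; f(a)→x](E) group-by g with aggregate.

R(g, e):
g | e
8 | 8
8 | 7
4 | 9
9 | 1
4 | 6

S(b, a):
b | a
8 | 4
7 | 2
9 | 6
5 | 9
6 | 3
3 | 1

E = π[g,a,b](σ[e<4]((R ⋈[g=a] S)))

σ filters on e, owned by the left side.
E' = π[g,a,b]((σ[e<4](R) ⋈[g=a] S))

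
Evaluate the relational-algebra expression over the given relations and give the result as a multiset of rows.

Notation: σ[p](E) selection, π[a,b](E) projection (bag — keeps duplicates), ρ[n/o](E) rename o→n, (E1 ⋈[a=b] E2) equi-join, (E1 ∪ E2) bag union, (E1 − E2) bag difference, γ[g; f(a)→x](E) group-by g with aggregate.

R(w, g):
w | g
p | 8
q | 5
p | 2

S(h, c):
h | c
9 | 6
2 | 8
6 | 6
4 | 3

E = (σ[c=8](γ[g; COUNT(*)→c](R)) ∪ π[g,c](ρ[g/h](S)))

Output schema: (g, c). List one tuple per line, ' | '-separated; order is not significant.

Subexpression sizes:
  R → 3
  γ[g; COUNT(*)→c](R) → 3
  σ[c=8](γ[g; COUNT(*)→c](R)) → 0
  S → 4
  ρ[g/h](S) → 4
  π[g,c](ρ[g/h](S)) → 4
  (σ[c=8](γ[g; COUNT(*)→c](R)) ∪ π[g,c](ρ[g/h](S))) → 4

== RESULT ==
g | c
2 | 8
4 | 3
6 | 6
9 | 6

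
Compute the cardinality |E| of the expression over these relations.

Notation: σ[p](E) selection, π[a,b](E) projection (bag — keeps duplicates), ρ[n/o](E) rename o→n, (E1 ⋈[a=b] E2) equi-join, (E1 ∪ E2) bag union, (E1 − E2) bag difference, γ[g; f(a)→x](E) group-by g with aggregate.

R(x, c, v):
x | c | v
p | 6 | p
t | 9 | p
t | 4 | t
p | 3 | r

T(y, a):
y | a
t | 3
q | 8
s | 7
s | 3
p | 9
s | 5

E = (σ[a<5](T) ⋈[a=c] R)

Per-node cardinality:
  T → 6
  σ[a<5](T) → 2
  R → 4
  (σ[a<5](T) ⋈[a=c] R) → 2

|E| = 2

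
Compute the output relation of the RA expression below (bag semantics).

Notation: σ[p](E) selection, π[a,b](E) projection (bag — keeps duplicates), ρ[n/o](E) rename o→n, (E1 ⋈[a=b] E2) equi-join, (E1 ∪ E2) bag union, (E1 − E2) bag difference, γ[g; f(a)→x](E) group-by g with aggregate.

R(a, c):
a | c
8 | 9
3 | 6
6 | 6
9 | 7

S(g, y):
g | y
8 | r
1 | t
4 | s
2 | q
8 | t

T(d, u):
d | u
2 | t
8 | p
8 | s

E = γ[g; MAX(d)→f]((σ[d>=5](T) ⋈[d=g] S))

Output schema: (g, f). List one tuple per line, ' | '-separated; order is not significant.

Per-node cardinality:
  T → 3
  σ[d>=5](T) → 2
  S → 5
  (σ[d>=5](T) ⋈[d=g] S) → 4
  γ[g; MAX(d)→f]((σ[d>=5](T) ⋈[d=g] S)) → 1

== RESULT ==
g | f
8 | 8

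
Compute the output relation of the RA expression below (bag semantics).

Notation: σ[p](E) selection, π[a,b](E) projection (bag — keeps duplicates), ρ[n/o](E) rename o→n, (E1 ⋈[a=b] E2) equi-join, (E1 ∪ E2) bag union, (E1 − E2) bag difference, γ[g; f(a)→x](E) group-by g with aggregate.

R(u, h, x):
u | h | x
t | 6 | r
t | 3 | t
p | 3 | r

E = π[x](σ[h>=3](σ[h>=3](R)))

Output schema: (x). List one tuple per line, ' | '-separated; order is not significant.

Row counts bottom-up:
  R → 3
  σ[h>=3](R) → 3
  σ[h>=3](σ[h>=3](R)) → 3
  π[x](σ[h>=3](σ[h>=3](R))) → 3

== RESULT ==
x
r
r
t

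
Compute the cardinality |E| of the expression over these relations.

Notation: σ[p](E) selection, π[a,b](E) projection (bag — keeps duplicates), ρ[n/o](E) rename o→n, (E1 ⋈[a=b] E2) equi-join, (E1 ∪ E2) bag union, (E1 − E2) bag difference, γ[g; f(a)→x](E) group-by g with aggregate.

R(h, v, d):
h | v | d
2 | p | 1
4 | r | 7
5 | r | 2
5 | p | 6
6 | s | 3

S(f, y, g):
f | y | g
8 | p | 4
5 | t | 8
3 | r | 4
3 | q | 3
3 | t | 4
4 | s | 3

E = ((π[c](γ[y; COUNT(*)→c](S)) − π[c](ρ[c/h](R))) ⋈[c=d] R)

Per-node cardinality:
  S → 6
  γ[y; COUNT(*)→c](S) → 5
  π[c](γ[y; COUNT(*)→c](S)) → 5
  R → 5
  ρ[c/h](R) → 5
  π[c](ρ[c/h](R)) → 5
  (π[c](γ[y; COUNT(*)→c](S)) − π[c](ρ[c/h](R))) → 4
  R → 5
  ((π[c](γ[y; COUNT(*)→c](S)) − π[c](ρ[c/h](R))) ⋈[c=d] R) → 4

|E| = 4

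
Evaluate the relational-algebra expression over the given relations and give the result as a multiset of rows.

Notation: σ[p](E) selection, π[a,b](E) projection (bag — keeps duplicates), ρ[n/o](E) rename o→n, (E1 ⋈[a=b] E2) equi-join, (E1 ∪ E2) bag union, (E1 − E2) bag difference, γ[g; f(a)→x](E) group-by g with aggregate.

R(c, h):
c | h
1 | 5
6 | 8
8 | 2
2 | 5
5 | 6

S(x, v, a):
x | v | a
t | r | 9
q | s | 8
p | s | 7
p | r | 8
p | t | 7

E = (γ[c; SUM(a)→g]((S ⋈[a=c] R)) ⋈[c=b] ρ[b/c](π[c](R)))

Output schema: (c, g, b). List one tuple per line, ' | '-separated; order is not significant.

Stepwise |·|:
  S → 5
  R → 5
  (S ⋈[a=c] R) → 2
  γ[c; SUM(a)→g]((S ⋈[a=c] R)) → 1
  R → 5
  π[c](R) → 5
  ρ[b/c](π[c](R)) → 5
  (γ[c; SUM(a)→g]((S ⋈[a=c] R)) ⋈[c=b] ρ[b/c](π[c](R))) → 1

== RESULT ==
c | g | b
8 | 16 | 8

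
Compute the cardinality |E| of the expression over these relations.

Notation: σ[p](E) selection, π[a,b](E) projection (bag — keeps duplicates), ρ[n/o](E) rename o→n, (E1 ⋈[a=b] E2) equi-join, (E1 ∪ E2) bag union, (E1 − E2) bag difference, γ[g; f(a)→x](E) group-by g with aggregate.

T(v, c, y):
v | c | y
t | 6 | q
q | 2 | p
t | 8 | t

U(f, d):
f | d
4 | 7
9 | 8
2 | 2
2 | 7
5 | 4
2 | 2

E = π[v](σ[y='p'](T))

Stepwise |·|:
  T → 3
  σ[y='p'](T) → 1
  π[v](σ[y='p'](T)) → 1

|E| = 1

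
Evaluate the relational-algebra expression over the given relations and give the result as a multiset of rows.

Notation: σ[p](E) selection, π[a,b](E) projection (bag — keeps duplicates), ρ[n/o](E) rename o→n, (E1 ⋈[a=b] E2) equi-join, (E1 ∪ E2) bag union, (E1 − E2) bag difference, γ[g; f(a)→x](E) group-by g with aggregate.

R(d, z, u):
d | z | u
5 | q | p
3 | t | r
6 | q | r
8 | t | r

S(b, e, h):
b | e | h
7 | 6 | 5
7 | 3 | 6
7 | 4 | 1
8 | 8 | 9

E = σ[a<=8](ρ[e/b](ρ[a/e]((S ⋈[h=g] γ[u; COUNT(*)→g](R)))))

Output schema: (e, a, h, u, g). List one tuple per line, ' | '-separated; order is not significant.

Stepwise |·|:
  S → 4
  R → 4
  γ[u; COUNT(*)→g](R) → 2
  (S ⋈[h=g] γ[u; COUNT(*)→g](R)) → 1
  ρ[a/e]((S ⋈[h=g] γ[u; COUNT(*)→g](R))) → 1
  ρ[e/b](ρ[a/e]((S ⋈[h=g] γ[u; COUNT(*)→g](R)))) → 1
  σ[a<=8](ρ[e/b](ρ[a/e]((S ⋈[h=g] γ[u; COUNT(*)→g](R))))) → 1

== RESULT ==
e | a | h | u | g
7 | 4 | 1 | p | 1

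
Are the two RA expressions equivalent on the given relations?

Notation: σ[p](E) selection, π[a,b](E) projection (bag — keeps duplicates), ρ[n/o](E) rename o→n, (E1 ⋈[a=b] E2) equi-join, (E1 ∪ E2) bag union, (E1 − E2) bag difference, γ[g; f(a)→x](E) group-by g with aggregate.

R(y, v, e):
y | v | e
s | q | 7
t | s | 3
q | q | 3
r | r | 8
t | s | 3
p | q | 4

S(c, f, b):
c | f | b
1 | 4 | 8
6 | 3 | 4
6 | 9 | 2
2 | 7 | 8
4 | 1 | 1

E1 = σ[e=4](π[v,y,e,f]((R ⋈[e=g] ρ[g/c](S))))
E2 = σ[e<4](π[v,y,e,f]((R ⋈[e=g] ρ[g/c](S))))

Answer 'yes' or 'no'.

E1 per-node cardinality:
  R → 6
  S → 5
  ρ[g/c](S) → 5
  (R ⋈[e=g] ρ[g/c](S)) → 1
  π[v,y,e,f]((R ⋈[e=g] ρ[g/c](S))) → 1
  σ[e=4](π[v,y,e,f]((R ⋈[e=g] ρ[g/c](S)))) → 1
E2 per-node cardinality:
  R → 6
  S → 5
  ρ[g/c](S) → 5
  (R ⋈[e=g] ρ[g/c](S)) → 1
  π[v,y,e,f]((R ⋈[e=g] ρ[g/c](S))) → 1
  σ[e<4](π[v,y,e,f]((R ⋈[e=g] ρ[g/c](S)))) → 0

E1 result:
v | y | e | f
q | p | 4 | 1
E2 result:
v | y | e | f
(0 rows)
Witness: ('q', 'p', 4, 1) appears 1× in E1 but 0× in E2.

no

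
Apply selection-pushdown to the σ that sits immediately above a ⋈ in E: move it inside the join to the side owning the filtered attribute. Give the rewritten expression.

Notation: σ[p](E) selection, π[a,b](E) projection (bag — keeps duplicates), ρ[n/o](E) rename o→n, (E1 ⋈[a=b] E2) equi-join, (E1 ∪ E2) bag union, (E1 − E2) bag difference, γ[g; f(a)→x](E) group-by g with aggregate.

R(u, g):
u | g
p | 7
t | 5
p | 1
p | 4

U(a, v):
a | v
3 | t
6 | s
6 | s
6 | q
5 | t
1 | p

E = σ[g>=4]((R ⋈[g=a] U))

σ filters on g, owned by the left side.
E' = (σ[g>=4](R) ⋈[g=a] U)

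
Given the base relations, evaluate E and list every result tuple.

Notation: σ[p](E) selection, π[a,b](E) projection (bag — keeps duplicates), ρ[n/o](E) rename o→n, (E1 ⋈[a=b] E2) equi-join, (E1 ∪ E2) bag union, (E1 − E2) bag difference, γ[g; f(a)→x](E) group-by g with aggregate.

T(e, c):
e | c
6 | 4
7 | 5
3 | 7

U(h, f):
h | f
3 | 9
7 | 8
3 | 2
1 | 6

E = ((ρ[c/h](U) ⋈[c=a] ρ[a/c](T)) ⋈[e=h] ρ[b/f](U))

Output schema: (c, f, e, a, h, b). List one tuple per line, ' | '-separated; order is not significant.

Per-node cardinality:
  U → 4
  ρ[c/h](U) → 4
  T → 3
  ρ[a/c](T) → 3
  (ρ[c/h](U) ⋈[c=a] ρ[a/c](T)) → 1
  U → 4
  ρ[b/f](U) → 4
  ((ρ[c/h](U) ⋈[c=a] ρ[a/c](T)) ⋈[e=h] ρ[b/f](U)) → 2

== RESULT ==
c | f | e | a | h | b
7 | 8 | 3 | 7 | 3 | 2
7 | 8 | 3 | 7 | 3 | 9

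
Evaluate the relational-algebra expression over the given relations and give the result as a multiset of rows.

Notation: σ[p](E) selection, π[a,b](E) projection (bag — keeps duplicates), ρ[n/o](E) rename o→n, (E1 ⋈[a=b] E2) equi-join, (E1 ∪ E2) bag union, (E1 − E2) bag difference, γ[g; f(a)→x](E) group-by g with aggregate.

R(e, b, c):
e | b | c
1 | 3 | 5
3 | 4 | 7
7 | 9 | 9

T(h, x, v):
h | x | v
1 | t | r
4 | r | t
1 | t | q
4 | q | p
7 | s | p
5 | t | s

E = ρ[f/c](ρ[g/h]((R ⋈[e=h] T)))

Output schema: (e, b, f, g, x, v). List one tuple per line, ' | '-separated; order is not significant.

Row counts bottom-up:
  R → 3
  T → 6
  (R ⋈[e=h] T) → 3
  ρ[g/h]((R ⋈[e=h] T)) → 3
  ρ[f/c](ρ[g/h]((R ⋈[e=h] T))) → 3

== RESULT ==
e | b | f | g | x | v
1 | 3 | 5 | 1 | t | q
1 | 3 | 5 | 1 | t | r
7 | 9 | 9 | 7 | s | p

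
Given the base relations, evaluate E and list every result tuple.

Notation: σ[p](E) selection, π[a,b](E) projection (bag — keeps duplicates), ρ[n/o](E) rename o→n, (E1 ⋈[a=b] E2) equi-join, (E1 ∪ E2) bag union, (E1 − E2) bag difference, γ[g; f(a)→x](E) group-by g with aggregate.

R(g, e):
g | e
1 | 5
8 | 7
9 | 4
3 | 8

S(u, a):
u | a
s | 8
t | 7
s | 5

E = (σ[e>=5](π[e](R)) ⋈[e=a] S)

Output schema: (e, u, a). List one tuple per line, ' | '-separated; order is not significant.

Per-node cardinality:
  R → 4
  π[e](R) → 4
  σ[e>=5](π[e](R)) → 3
  S → 3
  (σ[e>=5](π[e](R)) ⋈[e=a] S) → 3

== RESULT ==
e | u | a
5 | s | 5
7 | t | 7
8 | s | 8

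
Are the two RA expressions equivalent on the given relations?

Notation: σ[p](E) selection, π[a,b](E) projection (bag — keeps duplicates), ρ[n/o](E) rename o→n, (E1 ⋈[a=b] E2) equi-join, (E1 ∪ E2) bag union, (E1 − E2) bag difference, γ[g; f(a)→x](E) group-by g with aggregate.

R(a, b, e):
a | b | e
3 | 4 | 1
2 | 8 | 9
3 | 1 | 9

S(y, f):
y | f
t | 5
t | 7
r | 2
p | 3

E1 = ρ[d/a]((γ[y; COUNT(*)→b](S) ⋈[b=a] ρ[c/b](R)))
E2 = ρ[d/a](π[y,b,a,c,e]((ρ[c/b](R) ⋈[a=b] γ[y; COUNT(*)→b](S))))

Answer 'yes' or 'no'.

E1 row counts bottom-up:
  S → 4
  γ[y; COUNT(*)→b](S) → 3
  R → 3
  ρ[c/b](R) → 3
  (γ[y; COUNT(*)→b](S) ⋈[b=a] ρ[c/b](R)) → 1
  ρ[d/a]((γ[y; COUNT(*)→b](S) ⋈[b=a] ρ[c/b](R))) → 1
E2 row counts bottom-up:
  R → 3
  ρ[c/b](R) → 3
  S → 4
  γ[y; COUNT(*)→b](S) → 3
  (ρ[c/b](R) ⋈[a=b] γ[y; COUNT(*)→b](S)) → 1
  π[y,b,a,c,e]((ρ[c/b](R) ⋈[a=b] γ[y; COUNT(*)→b](S))) → 1
  ρ[d/a](π[y,b,a,c,e]((ρ[c/b](R) ⋈[a=b] γ[y; COUNT(*)→b](S)))) → 1

E1 and E2 produce the same multiset:
y | b | d | c | e
t | 2 | 2 | 8 | 9

yes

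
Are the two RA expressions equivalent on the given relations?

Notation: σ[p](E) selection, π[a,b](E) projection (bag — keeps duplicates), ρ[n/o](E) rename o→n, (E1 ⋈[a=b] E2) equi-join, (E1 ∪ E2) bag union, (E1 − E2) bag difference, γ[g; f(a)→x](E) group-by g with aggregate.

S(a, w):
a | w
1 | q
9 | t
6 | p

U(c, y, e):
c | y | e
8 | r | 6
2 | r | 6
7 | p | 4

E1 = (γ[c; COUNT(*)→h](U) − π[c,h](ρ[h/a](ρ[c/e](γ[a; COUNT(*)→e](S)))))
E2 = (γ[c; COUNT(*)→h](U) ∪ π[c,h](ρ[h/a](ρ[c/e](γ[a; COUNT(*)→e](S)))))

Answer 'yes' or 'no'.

E1 stepwise |·|:
  U → 3
  γ[c; COUNT(*)→h](U) → 3
  S → 3
  γ[a; COUNT(*)→e](S) → 3
  ρ[c/e](γ[a; COUNT(*)→e](S)) → 3
  ρ[h/a](ρ[c/e](γ[a; COUNT(*)→e](S))) → 3
  π[c,h](ρ[h/a](ρ[c/e](γ[a; COUNT(*)→e](S)))) → 3
  (γ[c; COUNT(*)→h](U) − π[c,h](ρ[h/a](ρ[c/e](γ[a; COUNT(*)→e](S))))) → 3
E2 stepwise |·|:
  U → 3
  γ[c; COUNT(*)→h](U) → 3
  S → 3
  γ[a; COUNT(*)→e](S) → 3
  ρ[c/e](γ[a; COUNT(*)→e](S)) → 3
  ρ[h/a](ρ[c/e](γ[a; COUNT(*)→e](S))) → 3
  π[c,h](ρ[h/a](ρ[c/e](γ[a; COUNT(*)→e](S)))) → 3
  (γ[c; COUNT(*)→h](U) ∪ π[c,h](ρ[h/a](ρ[c/e](γ[a; COUNT(*)→e](S))))) → 6

E1 result:
c | h
2 | 1
7 | 1
8 | 1
E2 result:
c | h
1 | 1
1 | 6
1 | 9
2 | 1
7 | 1
8 | 1
Witness: (1, 1) appears 0× in E1 but 1× in E2.

no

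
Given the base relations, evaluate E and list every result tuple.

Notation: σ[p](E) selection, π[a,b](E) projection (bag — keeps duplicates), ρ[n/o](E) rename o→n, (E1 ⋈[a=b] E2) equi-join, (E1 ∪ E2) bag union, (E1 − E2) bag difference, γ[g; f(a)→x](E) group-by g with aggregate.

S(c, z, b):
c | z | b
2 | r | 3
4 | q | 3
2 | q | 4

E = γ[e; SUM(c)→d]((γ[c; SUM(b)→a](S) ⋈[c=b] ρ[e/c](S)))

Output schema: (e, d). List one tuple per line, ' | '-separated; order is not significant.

Per-node cardinality:
  S → 3
  γ[c; SUM(b)→a](S) → 2
  S → 3
  ρ[e/c](S) → 3
  (γ[c; SUM(b)→a](S) ⋈[c=b] ρ[e/c](S)) → 1
  γ[e; SUM(c)→d]((γ[c; SUM(b)→a](S) ⋈[c=b] ρ[e/c](S))) → 1

== RESULT ==
e | d
2 | 4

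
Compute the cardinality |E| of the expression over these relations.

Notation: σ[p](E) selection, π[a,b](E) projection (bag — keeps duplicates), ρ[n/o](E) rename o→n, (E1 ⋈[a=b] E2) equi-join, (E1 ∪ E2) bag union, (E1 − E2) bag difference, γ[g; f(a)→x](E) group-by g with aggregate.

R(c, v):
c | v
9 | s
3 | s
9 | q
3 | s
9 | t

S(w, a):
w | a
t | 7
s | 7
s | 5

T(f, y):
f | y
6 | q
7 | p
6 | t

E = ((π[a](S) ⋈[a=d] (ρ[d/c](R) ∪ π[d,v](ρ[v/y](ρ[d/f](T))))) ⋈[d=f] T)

Per-node cardinality:
  S → 3
  π[a](S) → 3
  R → 5
  ρ[d/c](R) → 5
  T → 3
  ρ[d/f](T) → 3
  ρ[v/y](ρ[d/f](T)) → 3
  π[d,v](ρ[v/y](ρ[d/f](T))) → 3
  (ρ[d/c](R) ∪ π[d,v](ρ[v/y](ρ[d/f](T)))) → 8
  (π[a](S) ⋈[a=d] (ρ[d/c](R) ∪ π[d,v](ρ[v/y](ρ[d/f](T))))) → 2
  T → 3
  ((π[a](S) ⋈[a=d] (ρ[d/c](R) ∪ π[d,v](ρ[v/y](ρ[d/f](T))))) ⋈[d=f] T) → 2

|E| = 2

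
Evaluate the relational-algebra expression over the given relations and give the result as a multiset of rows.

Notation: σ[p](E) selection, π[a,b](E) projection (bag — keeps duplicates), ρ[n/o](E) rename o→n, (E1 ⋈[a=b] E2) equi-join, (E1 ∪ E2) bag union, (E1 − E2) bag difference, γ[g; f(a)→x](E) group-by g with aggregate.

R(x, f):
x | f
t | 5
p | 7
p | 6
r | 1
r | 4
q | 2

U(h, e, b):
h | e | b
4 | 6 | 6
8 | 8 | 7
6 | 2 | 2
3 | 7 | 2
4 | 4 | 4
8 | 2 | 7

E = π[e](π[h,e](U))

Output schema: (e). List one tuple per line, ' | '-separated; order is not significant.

Subexpression sizes:
  U → 6
  π[h,e](U) → 6
  π[e](π[h,e](U)) → 6

== RESULT ==
e
2
2
4
6
7
8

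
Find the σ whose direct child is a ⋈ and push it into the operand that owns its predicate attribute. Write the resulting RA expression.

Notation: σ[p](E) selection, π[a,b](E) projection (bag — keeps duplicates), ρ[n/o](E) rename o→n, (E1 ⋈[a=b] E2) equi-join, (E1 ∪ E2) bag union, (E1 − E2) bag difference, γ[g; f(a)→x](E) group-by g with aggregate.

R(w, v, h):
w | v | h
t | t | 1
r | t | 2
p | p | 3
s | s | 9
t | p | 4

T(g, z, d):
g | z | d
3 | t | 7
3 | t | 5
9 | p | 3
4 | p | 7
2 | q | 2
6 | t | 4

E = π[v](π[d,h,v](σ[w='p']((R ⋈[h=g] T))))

σ filters on w, owned by the left side.
E' = π[v](π[d,h,v]((σ[w='p'](R) ⋈[h=g] T)))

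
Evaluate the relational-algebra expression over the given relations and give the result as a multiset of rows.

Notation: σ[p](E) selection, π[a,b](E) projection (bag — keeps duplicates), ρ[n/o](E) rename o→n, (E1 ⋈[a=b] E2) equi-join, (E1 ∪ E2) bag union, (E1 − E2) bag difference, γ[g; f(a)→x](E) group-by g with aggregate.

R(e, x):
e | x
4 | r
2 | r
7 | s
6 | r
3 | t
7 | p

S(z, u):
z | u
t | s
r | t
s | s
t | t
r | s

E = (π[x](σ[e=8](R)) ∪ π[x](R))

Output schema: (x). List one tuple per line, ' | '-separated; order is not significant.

Stepwise |·|:
  R → 6
  σ[e=8](R) → 0
  π[x](σ[e=8](R)) → 0
  R → 6
  π[x](R) → 6
  (π[x](σ[e=8](R)) ∪ π[x](R)) → 6

== RESULT ==
x
p
r
r
r
s
t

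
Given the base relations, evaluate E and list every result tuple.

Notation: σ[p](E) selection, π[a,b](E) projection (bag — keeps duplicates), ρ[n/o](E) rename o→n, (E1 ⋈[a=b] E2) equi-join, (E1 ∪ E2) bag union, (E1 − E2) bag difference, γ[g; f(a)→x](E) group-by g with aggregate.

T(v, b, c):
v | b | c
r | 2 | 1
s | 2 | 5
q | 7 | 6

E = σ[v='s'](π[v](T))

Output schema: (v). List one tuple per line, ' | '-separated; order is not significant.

Subexpression sizes:
  T → 3
  π[v](T) → 3
  σ[v='s'](π[v](T)) → 1

== RESULT ==
v
s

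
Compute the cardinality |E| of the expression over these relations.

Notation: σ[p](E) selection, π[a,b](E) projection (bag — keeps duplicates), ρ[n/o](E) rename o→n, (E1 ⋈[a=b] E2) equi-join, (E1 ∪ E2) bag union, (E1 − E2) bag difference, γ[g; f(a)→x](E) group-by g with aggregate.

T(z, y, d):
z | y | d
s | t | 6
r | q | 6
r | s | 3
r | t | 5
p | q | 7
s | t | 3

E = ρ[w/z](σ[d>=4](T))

Subexpression sizes:
  T → 6
  σ[d>=4](T) → 4
  ρ[w/z](σ[d>=4](T)) → 4

|E| = 4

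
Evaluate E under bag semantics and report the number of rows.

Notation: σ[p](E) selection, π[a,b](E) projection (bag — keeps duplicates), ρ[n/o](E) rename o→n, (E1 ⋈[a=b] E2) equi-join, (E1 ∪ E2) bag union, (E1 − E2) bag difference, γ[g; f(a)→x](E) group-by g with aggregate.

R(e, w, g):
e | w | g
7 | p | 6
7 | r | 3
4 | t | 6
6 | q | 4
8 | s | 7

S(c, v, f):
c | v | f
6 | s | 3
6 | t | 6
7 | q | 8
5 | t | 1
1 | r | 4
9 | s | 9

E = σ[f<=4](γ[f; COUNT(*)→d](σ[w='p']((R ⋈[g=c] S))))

Subexpression sizes:
  R → 5
  S → 6
  (R ⋈[g=c] S) → 5
  σ[w='p']((R ⋈[g=c] S)) → 2
  γ[f; COUNT(*)→d](σ[w='p']((R ⋈[g=c] S))) → 2
  σ[f<=4](γ[f; COUNT(*)→d](σ[w='p']((R ⋈[g=c] S)))) → 1

|E| = 1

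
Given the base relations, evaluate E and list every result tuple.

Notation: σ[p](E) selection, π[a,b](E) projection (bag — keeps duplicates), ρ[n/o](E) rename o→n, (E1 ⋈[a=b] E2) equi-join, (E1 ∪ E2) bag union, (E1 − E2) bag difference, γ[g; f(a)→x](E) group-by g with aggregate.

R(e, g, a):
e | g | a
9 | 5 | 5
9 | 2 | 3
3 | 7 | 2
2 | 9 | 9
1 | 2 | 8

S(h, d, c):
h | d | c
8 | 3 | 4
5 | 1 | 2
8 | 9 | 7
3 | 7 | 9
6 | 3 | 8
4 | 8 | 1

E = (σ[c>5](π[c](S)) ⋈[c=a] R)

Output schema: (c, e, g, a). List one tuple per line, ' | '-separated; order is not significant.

Per-node cardinality:
  S → 6
  π[c](S) → 6
  σ[c>5](π[c](S)) → 3
  R → 5
  (σ[c>5](π[c](S)) ⋈[c=a] R) → 2

== RESULT ==
c | e | g | a
8 | 1 | 2 | 8
9 | 2 | 9 | 9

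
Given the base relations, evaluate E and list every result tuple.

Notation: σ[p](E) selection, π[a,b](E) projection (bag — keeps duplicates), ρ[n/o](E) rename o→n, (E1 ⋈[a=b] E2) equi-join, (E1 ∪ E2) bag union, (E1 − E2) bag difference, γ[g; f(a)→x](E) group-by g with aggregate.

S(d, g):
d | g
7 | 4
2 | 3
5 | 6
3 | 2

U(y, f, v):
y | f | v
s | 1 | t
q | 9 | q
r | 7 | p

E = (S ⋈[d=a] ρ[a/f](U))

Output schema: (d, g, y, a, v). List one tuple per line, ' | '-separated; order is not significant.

Row counts bottom-up:
  S → 4
  U → 3
  ρ[a/f](U) → 3
  (S ⋈[d=a] ρ[a/f](U)) → 1

== RESULT ==
d | g | y | a | v
7 | 4 | r | 7 | p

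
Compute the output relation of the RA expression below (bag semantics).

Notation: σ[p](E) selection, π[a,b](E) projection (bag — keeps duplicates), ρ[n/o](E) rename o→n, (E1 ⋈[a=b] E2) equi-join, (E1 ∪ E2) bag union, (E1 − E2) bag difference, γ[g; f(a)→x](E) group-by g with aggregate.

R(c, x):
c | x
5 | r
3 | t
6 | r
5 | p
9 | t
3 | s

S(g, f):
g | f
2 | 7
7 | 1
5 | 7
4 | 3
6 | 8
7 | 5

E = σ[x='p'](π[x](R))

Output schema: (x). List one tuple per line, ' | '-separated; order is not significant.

Per-node cardinality:
  R → 6
  π[x](R) → 6
  σ[x='p'](π[x](R)) → 1

== RESULT ==
x
p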